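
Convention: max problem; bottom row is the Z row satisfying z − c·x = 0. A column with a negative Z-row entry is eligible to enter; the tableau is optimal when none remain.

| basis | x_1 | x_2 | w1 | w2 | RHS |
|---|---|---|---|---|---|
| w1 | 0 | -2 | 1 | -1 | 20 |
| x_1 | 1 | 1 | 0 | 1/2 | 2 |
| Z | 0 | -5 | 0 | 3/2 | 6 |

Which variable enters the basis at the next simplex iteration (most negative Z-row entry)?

Negative Z-row entries: x_2: -5.
The most negative is -5 in column x_2, so x_2 enters.

x_2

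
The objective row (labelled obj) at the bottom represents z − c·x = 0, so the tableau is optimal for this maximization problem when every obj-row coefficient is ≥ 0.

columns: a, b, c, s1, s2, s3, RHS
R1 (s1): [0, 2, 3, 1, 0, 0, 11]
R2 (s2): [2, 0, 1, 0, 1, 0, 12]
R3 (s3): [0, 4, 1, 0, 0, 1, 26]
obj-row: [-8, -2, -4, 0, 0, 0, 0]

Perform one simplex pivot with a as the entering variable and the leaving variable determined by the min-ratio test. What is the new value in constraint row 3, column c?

Ratio test on column a — row 1: entry 0 ≤ 0; row 2: 12/2 = 6; row 3: entry 0 ≤ 0. Minimum is 6 at row 2 (s2 leaves); pivot element 2.
Divide row 2 by 2; eliminate column a from the other rows.
Row 3 update in column c: 1 − 0·(1/2) = 1.

1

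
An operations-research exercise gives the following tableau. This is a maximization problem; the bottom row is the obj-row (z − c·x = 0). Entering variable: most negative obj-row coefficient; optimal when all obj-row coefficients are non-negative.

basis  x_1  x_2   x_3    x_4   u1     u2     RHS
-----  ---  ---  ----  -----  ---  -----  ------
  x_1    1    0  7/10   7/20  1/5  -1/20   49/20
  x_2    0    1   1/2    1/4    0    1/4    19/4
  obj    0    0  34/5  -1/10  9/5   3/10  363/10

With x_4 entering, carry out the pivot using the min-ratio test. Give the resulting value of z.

37

Ratio test on column x_4 — row 1: (49/20)/(7/20) = 7; row 2: (19/4)/(1/4) = 19. Minimum is 7 at row 1 (x_1 leaves); pivot element 7/20.
Pivot on row 1; the obj-row RHS becomes 363/10 − (-1/10)·7 = 37.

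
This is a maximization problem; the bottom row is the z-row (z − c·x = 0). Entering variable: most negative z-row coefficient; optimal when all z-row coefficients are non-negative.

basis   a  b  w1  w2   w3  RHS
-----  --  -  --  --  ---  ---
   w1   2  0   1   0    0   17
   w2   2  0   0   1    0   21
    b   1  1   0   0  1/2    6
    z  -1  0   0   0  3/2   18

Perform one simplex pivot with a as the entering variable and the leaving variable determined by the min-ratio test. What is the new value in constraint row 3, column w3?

Ratio test on column a — row 1: 17/2 = 17/2; row 2: 21/2 = 21/2; row 3: 6/1 = 6. Minimum is 6 at row 3 (b leaves); pivot element 1.
Divide row 3 by 1; eliminate column a from the other rows.
In the new row 3, the w3 entry is the old entry divided by the pivot: (1/2)/1 = 1/2.

1/2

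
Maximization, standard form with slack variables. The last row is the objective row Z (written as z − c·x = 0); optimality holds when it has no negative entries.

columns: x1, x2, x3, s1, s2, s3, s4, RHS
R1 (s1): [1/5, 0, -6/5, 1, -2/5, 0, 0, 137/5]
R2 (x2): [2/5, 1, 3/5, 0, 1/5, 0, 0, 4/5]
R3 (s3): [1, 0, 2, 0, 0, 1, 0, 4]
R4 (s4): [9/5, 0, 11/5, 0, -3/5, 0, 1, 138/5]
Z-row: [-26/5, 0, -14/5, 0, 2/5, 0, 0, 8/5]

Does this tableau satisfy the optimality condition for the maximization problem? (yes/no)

The Z-row has a negative entry -26/5 in column x1, so it is not optimal.

no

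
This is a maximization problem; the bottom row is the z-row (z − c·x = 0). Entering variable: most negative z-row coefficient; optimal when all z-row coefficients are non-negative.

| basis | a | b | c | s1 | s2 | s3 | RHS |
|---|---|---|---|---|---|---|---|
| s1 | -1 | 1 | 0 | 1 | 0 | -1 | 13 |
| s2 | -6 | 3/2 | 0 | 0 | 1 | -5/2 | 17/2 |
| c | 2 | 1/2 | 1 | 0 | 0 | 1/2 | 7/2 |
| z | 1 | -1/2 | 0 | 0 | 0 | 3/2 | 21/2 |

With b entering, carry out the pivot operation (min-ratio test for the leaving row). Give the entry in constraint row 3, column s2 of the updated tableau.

Ratio test on column b — row 1: 13/1 = 13; row 2: (17/2)/(3/2) = 17/3; row 3: (7/2)/(1/2) = 7. Minimum is 17/3 at row 2 (s2 leaves); pivot element 3/2.
Divide row 2 by 3/2; eliminate column b from the other rows.
Row 3 update in column s2: 0 − (1/2)·(2/3) = -1/3.

-1/3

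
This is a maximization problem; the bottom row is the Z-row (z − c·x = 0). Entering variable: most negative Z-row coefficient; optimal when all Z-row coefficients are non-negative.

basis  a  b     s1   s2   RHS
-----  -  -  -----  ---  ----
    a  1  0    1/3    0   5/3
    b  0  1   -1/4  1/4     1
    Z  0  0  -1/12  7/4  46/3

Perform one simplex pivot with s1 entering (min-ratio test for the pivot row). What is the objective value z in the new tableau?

63/4

Ratio test on column s1 — row 1: (5/3)/(1/3) = 5; row 2: entry -1/4 ≤ 0. Minimum is 5 at row 1 (a leaves); pivot element 1/3.
Pivot on row 1; the Z-row RHS becomes 46/3 − (-1/12)·5 = 63/4.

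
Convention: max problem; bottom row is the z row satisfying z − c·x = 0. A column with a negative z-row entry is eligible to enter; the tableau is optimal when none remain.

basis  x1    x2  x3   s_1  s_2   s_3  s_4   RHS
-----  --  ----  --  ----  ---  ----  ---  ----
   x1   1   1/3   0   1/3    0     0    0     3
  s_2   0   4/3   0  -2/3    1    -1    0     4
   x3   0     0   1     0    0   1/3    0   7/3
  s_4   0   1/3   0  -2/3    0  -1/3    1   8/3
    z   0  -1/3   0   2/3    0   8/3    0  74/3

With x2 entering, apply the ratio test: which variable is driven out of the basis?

s_2

Column x2 entries and ratios — x1: 3/(1/3) = 9; s_2: 4/(4/3) = 3; x3: 0 ≤ 0, skip; s_4: (8/3)/(1/3) = 8.
Smallest ratio is 3 in the row of s_2, so s_2 leaves.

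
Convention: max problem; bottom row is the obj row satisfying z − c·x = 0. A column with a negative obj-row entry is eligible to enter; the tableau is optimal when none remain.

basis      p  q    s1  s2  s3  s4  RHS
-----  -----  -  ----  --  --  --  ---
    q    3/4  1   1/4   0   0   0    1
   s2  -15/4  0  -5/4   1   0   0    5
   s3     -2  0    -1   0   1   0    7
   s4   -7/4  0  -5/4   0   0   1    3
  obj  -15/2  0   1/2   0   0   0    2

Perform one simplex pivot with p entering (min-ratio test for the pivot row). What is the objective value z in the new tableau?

Ratio test on column p — row 1: 1/(3/4) = 4/3; row 2: entry -15/4 ≤ 0; row 3: entry -2 ≤ 0; row 4: entry -7/4 ≤ 0. Minimum is 4/3 at row 1 (q leaves); pivot element 3/4.
Pivot on row 1; the obj-row RHS becomes 2 − (-15/2)·(4/3) = 12.

12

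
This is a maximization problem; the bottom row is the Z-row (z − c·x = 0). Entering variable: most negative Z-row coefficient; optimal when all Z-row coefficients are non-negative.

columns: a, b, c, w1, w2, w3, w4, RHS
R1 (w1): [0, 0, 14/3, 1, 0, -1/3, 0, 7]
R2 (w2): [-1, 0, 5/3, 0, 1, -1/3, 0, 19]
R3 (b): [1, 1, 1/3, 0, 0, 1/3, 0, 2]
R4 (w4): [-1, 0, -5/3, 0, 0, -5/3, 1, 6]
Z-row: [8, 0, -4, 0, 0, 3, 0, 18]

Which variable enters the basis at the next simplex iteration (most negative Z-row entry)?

c

Negative Z-row entries: c: -4.
The most negative is -4 in column c, so c enters.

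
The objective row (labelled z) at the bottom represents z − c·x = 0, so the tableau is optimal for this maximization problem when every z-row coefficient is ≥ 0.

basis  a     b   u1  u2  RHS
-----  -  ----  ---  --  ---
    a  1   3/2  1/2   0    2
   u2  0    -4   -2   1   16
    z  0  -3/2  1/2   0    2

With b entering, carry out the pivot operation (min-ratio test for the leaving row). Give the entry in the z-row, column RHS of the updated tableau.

4

Ratio test on column b — row 1: 2/(3/2) = 4/3; row 2: entry -4 ≤ 0. Minimum is 4/3 at row 1 (a leaves); pivot element 3/2.
Divide row 1 by 3/2; eliminate column b from the other rows.
z-row update in column RHS: 2 − (-3/2)·(4/3) = 4.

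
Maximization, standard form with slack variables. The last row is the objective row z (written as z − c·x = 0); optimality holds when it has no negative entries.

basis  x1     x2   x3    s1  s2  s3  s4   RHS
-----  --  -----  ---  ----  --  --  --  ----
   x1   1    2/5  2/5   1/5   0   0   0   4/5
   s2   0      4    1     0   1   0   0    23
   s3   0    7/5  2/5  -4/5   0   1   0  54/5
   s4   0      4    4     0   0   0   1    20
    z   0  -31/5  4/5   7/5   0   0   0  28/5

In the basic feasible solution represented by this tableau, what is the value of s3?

s3 is basic (row 3); its value is the RHS of that row, 54/5.

54/5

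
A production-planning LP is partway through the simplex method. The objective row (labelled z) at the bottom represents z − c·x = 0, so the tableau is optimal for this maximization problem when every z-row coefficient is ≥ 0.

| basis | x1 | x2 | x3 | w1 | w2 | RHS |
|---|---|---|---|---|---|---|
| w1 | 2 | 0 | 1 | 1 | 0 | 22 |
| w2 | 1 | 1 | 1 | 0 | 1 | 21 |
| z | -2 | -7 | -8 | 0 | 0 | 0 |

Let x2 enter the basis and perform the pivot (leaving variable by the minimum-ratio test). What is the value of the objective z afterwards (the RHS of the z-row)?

147

Ratio test on column x2 — row 1: entry 0 ≤ 0; row 2: 21/1 = 21. Minimum is 21 at row 2 (w2 leaves); pivot element 1.
Pivot on row 2; the z-row RHS becomes 0 − (-7)·21 = 147.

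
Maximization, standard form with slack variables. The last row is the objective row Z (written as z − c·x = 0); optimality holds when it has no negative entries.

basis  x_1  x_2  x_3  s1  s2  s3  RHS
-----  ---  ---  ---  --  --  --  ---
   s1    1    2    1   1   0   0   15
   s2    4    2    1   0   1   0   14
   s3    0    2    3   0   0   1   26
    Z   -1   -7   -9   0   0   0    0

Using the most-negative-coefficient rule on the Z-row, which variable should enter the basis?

x_3

Negative Z-row entries: x_1: -1, x_2: -7, x_3: -9.
The most negative is -9 in column x_3, so x_3 enters.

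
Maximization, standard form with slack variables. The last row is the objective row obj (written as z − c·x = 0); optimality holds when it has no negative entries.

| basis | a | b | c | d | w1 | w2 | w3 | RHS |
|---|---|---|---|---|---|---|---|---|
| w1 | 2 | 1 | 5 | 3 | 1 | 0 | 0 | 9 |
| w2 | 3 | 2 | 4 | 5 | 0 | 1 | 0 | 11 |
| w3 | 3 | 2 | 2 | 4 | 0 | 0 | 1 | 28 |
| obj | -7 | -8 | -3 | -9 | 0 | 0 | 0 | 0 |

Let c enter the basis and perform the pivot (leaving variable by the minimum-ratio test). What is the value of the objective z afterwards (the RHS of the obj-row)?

Ratio test on column c — row 1: 9/5 = 9/5; row 2: 11/4 = 11/4; row 3: 28/2 = 14. Minimum is 9/5 at row 1 (w1 leaves); pivot element 5.
Pivot on row 1; the obj-row RHS becomes 0 − (-3)·(9/5) = 27/5.

27/5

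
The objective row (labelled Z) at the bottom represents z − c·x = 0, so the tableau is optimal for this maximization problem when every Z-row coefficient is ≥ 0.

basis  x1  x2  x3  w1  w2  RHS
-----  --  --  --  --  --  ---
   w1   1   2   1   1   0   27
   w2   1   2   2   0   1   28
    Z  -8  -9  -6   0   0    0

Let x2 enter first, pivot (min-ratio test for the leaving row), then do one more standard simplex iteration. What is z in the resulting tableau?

216

Ratio test on column x2 — row 1: 27/2 = 27/2; row 2: 28/2 = 14. Minimum is 27/2 at row 1 (w1 leaves); pivot element 2.
Pivot on row 1; the Z-row RHS becomes 0 − (-9)·(27/2) = 243/2.
Next entering variable (most negative Z-row entry -7/2): x1.
Ratio test on column x1 — row 1: (27/2)/(1/2) = 27; row 2: entry 0 ≤ 0. Minimum is 27 at row 1 (x2 leaves); pivot element 1/2.
After the second pivot the Z-row RHS is 243/2 − (-7/2)·27 = 216.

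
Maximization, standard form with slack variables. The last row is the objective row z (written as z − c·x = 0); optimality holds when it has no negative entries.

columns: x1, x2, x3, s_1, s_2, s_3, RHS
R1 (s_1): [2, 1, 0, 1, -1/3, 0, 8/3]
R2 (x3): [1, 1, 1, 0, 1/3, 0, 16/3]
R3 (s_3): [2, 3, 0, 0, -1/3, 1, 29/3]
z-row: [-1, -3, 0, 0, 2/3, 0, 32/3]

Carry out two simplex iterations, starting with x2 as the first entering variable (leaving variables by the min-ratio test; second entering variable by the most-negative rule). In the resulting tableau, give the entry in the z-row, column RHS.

39/2

Ratio test on column x2 — row 1: (8/3)/1 = 8/3; row 2: (16/3)/1 = 16/3; row 3: (29/3)/3 = 29/9. Minimum is 8/3 at row 1 (s_1 leaves); pivot element 1.
Divide row 1 by 1; eliminate column x2 from the other rows.
Second iteration: most negative z-row entry is -1/3 in column s_2, so s_2 enters.
Ratio test on column s_2 — row 1: entry -1/3 ≤ 0; row 2: (8/3)/(2/3) = 4; row 3: (5/3)/(2/3) = 5/2. Minimum is 5/2 at row 3 (s_3 leaves); pivot element 2/3.
Divide row 3 by 2/3; eliminate column s_2 from the other rows.
After both pivots, the entry at the z-row, column RHS is 39/2.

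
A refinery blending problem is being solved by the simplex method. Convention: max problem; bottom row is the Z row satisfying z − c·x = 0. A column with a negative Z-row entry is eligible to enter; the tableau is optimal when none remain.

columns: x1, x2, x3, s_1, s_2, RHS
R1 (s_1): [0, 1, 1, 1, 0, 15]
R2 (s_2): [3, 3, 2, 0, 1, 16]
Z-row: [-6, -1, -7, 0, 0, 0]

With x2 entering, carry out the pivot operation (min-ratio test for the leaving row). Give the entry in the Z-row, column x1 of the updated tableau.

-5

Ratio test on column x2 — row 1: 15/1 = 15; row 2: 16/3 = 16/3. Minimum is 16/3 at row 2 (s_2 leaves); pivot element 3.
Divide row 2 by 3; eliminate column x2 from the other rows.
Z-row update in column x1: -6 − (-1)·1 = -5.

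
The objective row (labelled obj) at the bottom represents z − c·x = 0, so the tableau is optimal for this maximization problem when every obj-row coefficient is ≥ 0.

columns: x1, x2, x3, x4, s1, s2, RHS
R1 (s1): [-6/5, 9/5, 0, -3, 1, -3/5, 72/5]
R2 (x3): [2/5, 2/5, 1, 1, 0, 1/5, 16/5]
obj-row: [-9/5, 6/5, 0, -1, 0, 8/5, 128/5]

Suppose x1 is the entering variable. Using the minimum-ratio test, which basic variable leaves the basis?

Column x1 entries and ratios — s1: -6/5 ≤ 0, skip; x3: (16/5)/(2/5) = 8.
Smallest ratio is 8 in the row of x3, so x3 leaves.

x3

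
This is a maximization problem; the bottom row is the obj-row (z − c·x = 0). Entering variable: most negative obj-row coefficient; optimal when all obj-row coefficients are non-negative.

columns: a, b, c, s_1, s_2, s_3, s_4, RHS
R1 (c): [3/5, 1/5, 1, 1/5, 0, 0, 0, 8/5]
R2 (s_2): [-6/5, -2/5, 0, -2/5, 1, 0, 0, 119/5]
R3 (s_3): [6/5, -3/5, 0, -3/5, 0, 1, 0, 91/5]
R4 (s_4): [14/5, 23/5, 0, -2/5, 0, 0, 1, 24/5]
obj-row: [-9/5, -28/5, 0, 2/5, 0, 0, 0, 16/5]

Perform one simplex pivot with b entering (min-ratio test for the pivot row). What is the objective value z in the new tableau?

Ratio test on column b — row 1: (8/5)/(1/5) = 8; row 2: entry -2/5 ≤ 0; row 3: entry -3/5 ≤ 0; row 4: (24/5)/(23/5) = 24/23. Minimum is 24/23 at row 4 (s_4 leaves); pivot element 23/5.
Pivot on row 4; the obj-row RHS becomes 16/5 − (-28/5)·(24/23) = 208/23.

208/23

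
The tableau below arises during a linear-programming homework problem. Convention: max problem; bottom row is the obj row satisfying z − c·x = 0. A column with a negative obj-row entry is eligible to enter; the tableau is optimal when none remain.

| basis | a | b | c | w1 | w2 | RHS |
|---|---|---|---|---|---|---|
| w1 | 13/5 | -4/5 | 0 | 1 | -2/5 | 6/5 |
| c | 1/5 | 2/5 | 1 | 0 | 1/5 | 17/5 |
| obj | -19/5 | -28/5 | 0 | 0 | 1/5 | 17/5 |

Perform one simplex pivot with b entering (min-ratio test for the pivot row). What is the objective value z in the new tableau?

51

Ratio test on column b — row 1: entry -4/5 ≤ 0; row 2: (17/5)/(2/5) = 17/2. Minimum is 17/2 at row 2 (c leaves); pivot element 2/5.
Pivot on row 2; the obj-row RHS becomes 17/5 − (-28/5)·(17/2) = 51.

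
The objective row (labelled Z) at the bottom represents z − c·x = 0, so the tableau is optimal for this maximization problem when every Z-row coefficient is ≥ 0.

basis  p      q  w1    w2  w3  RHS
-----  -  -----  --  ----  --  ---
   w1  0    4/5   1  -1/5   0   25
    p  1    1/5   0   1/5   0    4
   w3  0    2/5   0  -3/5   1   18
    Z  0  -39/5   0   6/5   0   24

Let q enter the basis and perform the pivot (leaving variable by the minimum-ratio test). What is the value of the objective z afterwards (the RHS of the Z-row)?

Ratio test on column q — row 1: 25/(4/5) = 125/4; row 2: 4/(1/5) = 20; row 3: 18/(2/5) = 45. Minimum is 20 at row 2 (p leaves); pivot element 1/5.
Pivot on row 2; the Z-row RHS becomes 24 − (-39/5)·20 = 180.

180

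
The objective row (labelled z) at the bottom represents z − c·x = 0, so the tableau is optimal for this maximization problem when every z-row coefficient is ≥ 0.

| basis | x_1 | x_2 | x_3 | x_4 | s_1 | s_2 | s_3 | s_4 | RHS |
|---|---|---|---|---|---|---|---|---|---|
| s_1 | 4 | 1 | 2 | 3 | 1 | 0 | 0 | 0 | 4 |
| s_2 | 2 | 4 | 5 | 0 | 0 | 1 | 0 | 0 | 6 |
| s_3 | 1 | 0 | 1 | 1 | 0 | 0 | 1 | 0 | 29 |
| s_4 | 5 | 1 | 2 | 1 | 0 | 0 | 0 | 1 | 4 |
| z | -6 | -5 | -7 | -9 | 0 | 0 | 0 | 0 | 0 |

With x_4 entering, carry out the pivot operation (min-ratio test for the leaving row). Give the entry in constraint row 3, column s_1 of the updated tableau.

-1/3

Ratio test on column x_4 — row 1: 4/3 = 4/3; row 2: entry 0 ≤ 0; row 3: 29/1 = 29; row 4: 4/1 = 4. Minimum is 4/3 at row 1 (s_1 leaves); pivot element 3.
Divide row 1 by 3; eliminate column x_4 from the other rows.
Row 3 update in column s_1: 0 − 1·(1/3) = -1/3.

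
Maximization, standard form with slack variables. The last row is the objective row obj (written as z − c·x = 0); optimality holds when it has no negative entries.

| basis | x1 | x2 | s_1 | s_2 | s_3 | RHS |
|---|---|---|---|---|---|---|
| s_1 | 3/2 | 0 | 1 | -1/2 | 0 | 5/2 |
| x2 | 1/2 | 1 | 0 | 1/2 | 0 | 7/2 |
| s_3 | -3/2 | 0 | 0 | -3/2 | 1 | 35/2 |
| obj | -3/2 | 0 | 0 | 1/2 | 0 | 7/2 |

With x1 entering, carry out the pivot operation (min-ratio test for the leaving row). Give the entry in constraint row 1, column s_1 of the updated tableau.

Ratio test on column x1 — row 1: (5/2)/(3/2) = 5/3; row 2: (7/2)/(1/2) = 7; row 3: entry -3/2 ≤ 0. Minimum is 5/3 at row 1 (s_1 leaves); pivot element 3/2.
Divide row 1 by 3/2; eliminate column x1 from the other rows.
In the new row 1, the s_1 entry is the old entry divided by the pivot: 1/(3/2) = 2/3.

2/3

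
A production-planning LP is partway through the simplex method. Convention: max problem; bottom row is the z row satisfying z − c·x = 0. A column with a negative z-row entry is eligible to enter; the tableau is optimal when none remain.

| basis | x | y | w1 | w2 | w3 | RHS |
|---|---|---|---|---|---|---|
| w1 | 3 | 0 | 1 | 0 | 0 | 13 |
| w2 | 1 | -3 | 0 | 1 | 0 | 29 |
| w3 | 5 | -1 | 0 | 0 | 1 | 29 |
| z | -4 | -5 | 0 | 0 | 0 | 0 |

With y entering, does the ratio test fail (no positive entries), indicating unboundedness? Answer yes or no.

Every constraint-row entry in column y is ≤ 0, so increasing y is unbounded.

yes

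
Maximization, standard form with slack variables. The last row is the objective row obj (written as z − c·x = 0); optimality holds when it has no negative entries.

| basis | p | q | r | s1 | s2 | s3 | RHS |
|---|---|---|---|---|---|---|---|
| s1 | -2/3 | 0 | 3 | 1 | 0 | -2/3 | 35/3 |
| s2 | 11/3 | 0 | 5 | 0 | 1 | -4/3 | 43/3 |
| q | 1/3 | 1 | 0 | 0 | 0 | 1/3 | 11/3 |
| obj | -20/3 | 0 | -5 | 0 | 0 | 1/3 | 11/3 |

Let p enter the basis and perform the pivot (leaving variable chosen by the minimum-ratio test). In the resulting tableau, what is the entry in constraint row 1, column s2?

2/11

Ratio test on column p — row 1: entry -2/3 ≤ 0; row 2: (43/3)/(11/3) = 43/11; row 3: (11/3)/(1/3) = 11. Minimum is 43/11 at row 2 (s2 leaves); pivot element 11/3.
Divide row 2 by 11/3; eliminate column p from the other rows.
Row 1 update in column s2: 0 − (-2/3)·(3/11) = 2/11.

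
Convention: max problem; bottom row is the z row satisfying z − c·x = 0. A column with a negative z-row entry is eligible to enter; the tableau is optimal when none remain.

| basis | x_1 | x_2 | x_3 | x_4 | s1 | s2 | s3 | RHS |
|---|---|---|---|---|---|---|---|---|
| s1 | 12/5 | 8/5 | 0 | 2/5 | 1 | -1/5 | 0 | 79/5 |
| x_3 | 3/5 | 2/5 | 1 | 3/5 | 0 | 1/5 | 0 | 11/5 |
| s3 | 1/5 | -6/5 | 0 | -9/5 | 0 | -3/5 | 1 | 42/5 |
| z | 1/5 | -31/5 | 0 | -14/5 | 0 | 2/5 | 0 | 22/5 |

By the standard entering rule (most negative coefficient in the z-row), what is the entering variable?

x_2

Negative z-row entries: x_2: -31/5, x_4: -14/5.
The most negative is -31/5 in column x_2, so x_2 enters.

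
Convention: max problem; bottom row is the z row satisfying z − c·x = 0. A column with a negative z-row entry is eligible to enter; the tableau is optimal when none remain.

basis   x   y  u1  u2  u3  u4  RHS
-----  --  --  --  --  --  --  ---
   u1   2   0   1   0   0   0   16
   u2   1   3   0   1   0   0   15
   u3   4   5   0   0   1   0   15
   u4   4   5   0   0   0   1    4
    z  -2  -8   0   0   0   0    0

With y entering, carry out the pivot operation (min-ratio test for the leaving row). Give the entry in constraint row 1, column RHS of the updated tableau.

16

Ratio test on column y — row 1: entry 0 ≤ 0; row 2: 15/3 = 5; row 3: 15/5 = 3; row 4: 4/5 = 4/5. Minimum is 4/5 at row 4 (u4 leaves); pivot element 5.
Divide row 4 by 5; eliminate column y from the other rows.
Row 1 update in column RHS: 16 − 0·(4/5) = 16.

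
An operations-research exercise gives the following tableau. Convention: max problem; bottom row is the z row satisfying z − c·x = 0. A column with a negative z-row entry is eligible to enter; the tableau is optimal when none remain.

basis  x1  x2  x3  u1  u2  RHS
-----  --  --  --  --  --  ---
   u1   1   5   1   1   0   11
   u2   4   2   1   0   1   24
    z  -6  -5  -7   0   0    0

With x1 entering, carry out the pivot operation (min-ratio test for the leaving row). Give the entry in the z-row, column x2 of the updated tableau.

Ratio test on column x1 — row 1: 11/1 = 11; row 2: 24/4 = 6. Minimum is 6 at row 2 (u2 leaves); pivot element 4.
Divide row 2 by 4; eliminate column x1 from the other rows.
z-row update in column x2: -5 − (-6)·(1/2) = -2.

-2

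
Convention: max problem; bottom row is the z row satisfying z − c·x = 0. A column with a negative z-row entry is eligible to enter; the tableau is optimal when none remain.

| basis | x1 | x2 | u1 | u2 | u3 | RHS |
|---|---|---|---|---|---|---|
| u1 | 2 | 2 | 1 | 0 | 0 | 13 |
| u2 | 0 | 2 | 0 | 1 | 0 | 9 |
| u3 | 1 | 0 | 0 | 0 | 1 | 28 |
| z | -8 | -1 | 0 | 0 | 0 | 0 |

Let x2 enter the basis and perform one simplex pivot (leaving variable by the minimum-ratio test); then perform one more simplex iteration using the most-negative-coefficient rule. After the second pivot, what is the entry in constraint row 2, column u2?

Ratio test on column x2 — row 1: 13/2 = 13/2; row 2: 9/2 = 9/2; row 3: entry 0 ≤ 0. Minimum is 9/2 at row 2 (u2 leaves); pivot element 2.
Divide row 2 by 2; eliminate column x2 from the other rows.
Second iteration: most negative z-row entry is -8 in column x1, so x1 enters.
Ratio test on column x1 — row 1: 4/2 = 2; row 2: entry 0 ≤ 0; row 3: 28/1 = 28. Minimum is 2 at row 1 (u1 leaves); pivot element 2.
Divide row 1 by 2; eliminate column x1 from the other rows.
After both pivots, the entry at constraint row 2, column u2 is 1/2.

1/2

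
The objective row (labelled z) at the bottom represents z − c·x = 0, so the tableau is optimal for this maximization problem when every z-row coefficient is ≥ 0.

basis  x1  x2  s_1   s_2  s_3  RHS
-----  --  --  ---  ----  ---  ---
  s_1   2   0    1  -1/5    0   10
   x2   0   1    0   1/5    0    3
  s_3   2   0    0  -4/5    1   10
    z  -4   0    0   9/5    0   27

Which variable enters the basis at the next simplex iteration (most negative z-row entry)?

Negative z-row entries: x1: -4.
The most negative is -4 in column x1, so x1 enters.

x1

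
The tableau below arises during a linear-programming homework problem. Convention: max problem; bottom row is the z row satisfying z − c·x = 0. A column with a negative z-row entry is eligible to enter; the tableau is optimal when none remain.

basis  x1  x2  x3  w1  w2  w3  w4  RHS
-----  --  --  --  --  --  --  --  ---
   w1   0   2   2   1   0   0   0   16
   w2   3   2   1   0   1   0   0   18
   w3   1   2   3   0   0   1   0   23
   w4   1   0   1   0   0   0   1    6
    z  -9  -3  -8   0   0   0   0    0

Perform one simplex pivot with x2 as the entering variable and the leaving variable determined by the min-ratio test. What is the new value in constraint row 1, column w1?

1/2

Ratio test on column x2 — row 1: 16/2 = 8; row 2: 18/2 = 9; row 3: 23/2 = 23/2; row 4: entry 0 ≤ 0. Minimum is 8 at row 1 (w1 leaves); pivot element 2.
Divide row 1 by 2; eliminate column x2 from the other rows.
In the new row 1, the w1 entry is the old entry divided by the pivot: 1/2 = 1/2.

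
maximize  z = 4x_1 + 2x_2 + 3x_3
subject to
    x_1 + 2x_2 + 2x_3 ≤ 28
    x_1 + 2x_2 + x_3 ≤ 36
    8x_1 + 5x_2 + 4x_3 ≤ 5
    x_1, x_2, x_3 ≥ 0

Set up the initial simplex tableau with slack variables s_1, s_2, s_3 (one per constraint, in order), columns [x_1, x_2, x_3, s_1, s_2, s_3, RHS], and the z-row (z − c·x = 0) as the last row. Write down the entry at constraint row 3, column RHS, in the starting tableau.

The RHS of constraint 3 is b_3 = 5.

5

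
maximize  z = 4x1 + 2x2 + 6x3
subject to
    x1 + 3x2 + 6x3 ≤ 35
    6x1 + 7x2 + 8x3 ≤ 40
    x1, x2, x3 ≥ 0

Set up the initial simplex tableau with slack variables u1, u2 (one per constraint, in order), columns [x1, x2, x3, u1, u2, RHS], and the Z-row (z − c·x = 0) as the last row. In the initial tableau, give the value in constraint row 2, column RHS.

40

The RHS of constraint 2 is b_2 = 40.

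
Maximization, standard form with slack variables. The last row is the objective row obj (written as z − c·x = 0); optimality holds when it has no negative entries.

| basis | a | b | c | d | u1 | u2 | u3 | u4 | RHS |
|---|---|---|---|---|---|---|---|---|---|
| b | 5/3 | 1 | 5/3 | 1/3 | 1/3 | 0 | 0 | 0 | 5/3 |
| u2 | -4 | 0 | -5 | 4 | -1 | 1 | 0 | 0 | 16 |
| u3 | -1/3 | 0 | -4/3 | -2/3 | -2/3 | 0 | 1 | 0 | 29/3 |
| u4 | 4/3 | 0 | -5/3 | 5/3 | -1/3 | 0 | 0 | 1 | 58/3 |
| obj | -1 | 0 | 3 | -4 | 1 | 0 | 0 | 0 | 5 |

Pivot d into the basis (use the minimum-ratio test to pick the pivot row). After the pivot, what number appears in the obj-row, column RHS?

Ratio test on column d — row 1: (5/3)/(1/3) = 5; row 2: 16/4 = 4; row 3: entry -2/3 ≤ 0; row 4: (58/3)/(5/3) = 58/5. Minimum is 4 at row 2 (u2 leaves); pivot element 4.
Divide row 2 by 4; eliminate column d from the other rows.
obj-row update in column RHS: 5 − (-4)·4 = 21.

21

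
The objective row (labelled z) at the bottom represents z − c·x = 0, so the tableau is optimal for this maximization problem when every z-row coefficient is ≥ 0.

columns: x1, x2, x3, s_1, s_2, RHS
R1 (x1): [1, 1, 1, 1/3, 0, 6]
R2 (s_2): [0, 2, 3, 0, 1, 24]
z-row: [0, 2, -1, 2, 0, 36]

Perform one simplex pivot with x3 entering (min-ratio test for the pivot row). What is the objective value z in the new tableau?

42

Ratio test on column x3 — row 1: 6/1 = 6; row 2: 24/3 = 8. Minimum is 6 at row 1 (x1 leaves); pivot element 1.
Pivot on row 1; the z-row RHS becomes 36 − (-1)·6 = 42.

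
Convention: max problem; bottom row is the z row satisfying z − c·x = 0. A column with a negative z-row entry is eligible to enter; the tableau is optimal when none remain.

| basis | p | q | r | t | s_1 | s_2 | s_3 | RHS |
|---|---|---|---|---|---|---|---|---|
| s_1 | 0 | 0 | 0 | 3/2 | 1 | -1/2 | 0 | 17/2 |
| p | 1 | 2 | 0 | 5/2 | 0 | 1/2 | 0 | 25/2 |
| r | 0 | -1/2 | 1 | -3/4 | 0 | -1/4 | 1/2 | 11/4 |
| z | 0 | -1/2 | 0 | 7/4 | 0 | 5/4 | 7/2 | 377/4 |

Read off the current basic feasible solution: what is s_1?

s_1 is basic (row 1); its value is the RHS of that row, 17/2.

17/2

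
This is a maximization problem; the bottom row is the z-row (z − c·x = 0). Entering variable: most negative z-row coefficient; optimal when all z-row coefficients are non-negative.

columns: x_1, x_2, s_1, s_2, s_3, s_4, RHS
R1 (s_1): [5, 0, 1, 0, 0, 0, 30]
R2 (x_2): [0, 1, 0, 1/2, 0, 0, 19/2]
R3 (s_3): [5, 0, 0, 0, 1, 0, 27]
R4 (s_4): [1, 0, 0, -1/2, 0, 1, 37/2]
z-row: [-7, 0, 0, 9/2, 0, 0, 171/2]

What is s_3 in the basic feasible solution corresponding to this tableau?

27

s_3 is basic (row 3); its value is the RHS of that row, 27.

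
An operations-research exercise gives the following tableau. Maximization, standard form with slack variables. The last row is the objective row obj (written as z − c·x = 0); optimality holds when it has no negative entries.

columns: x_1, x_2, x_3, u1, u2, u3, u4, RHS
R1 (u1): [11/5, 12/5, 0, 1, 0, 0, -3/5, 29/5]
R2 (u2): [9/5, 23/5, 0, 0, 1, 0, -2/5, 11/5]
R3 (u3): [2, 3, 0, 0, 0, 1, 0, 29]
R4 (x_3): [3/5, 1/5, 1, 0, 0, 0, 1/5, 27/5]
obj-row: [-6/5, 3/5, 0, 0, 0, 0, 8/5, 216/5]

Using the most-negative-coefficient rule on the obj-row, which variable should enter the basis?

Negative obj-row entries: x_1: -6/5.
The most negative is -6/5 in column x_1, so x_1 enters.

x_1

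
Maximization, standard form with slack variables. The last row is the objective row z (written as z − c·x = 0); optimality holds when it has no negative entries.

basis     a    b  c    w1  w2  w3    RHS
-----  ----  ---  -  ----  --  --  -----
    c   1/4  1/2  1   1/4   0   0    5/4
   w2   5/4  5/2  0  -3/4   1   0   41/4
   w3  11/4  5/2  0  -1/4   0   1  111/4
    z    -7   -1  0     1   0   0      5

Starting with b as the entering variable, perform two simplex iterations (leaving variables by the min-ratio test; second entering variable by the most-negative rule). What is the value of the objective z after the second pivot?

40

Ratio test on column b — row 1: (5/4)/(1/2) = 5/2; row 2: (41/4)/(5/2) = 41/10; row 3: (111/4)/(5/2) = 111/10. Minimum is 5/2 at row 1 (c leaves); pivot element 1/2.
Pivot on row 1; the z-row RHS becomes 5 − (-1)·(5/2) = 15/2.
Next entering variable (most negative z-row entry -13/2): a.
Ratio test on column a — row 1: (5/2)/(1/2) = 5; row 2: entry 0 ≤ 0; row 3: (43/2)/(3/2) = 43/3. Minimum is 5 at row 1 (b leaves); pivot element 1/2.
After the second pivot the z-row RHS is 15/2 − (-13/2)·5 = 40.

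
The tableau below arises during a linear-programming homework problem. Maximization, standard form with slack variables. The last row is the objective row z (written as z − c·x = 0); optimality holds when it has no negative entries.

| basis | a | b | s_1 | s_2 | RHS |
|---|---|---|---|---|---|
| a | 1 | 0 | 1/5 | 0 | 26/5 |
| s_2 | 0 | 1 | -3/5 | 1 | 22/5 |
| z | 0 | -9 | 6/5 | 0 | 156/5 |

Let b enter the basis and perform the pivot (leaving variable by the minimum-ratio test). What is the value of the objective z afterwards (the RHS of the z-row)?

Ratio test on column b — row 1: entry 0 ≤ 0; row 2: (22/5)/1 = 22/5. Minimum is 22/5 at row 2 (s_2 leaves); pivot element 1.
Pivot on row 2; the z-row RHS becomes 156/5 − (-9)·(22/5) = 354/5.

354/5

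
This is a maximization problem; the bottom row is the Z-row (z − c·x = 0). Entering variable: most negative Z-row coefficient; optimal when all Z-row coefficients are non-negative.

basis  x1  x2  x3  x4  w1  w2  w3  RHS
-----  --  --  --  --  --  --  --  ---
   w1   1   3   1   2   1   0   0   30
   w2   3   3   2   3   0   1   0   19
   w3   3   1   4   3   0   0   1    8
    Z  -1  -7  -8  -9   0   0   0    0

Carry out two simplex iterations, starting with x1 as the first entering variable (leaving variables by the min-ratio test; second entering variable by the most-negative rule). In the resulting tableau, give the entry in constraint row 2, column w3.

Ratio test on column x1 — row 1: 30/1 = 30; row 2: 19/3 = 19/3; row 3: 8/3 = 8/3. Minimum is 8/3 at row 3 (w3 leaves); pivot element 3.
Divide row 3 by 3; eliminate column x1 from the other rows.
Second iteration: most negative Z-row entry is -8 in column x4, so x4 enters.
Ratio test on column x4 — row 1: (82/3)/1 = 82/3; row 2: entry 0 ≤ 0; row 3: (8/3)/1 = 8/3. Minimum is 8/3 at row 3 (x1 leaves); pivot element 1.
Divide row 3 by 1; eliminate column x4 from the other rows.
After both pivots, the entry at constraint row 2, column w3 is -1.

-1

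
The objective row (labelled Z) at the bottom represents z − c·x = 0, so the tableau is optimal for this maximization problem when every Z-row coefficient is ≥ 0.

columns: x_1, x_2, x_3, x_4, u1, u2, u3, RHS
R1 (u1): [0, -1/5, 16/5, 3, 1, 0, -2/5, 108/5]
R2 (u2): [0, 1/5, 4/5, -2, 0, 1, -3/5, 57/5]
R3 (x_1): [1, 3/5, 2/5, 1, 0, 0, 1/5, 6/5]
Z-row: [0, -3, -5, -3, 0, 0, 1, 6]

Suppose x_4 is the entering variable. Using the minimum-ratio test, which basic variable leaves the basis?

x_1

Column x_4 entries and ratios — u1: (108/5)/3 = 36/5; u2: -2 ≤ 0, skip; x_1: (6/5)/1 = 6/5.
Smallest ratio is 6/5 in the row of x_1, so x_1 leaves.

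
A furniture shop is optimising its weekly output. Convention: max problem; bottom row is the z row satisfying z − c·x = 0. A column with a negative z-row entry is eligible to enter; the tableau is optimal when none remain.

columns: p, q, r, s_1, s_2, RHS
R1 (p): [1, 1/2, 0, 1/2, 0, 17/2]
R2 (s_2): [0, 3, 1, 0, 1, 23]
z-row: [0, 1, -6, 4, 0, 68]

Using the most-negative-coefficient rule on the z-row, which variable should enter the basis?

r

Negative z-row entries: r: -6.
The most negative is -6 in column r, so r enters.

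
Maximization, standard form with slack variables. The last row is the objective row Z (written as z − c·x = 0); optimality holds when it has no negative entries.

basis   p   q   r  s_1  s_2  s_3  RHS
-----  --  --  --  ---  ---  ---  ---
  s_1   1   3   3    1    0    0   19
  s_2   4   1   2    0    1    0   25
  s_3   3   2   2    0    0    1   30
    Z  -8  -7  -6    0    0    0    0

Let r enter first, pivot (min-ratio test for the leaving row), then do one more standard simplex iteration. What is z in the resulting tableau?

301/5

Ratio test on column r — row 1: 19/3 = 19/3; row 2: 25/2 = 25/2; row 3: 30/2 = 15. Minimum is 19/3 at row 1 (s_1 leaves); pivot element 3.
Pivot on row 1; the Z-row RHS becomes 0 − (-6)·(19/3) = 38.
Next entering variable (most negative Z-row entry -6): p.
Ratio test on column p — row 1: (19/3)/(1/3) = 19; row 2: (37/3)/(10/3) = 37/10; row 3: (52/3)/(7/3) = 52/7. Minimum is 37/10 at row 2 (s_2 leaves); pivot element 10/3.
After the second pivot the Z-row RHS is 38 − (-6)·(37/10) = 301/5.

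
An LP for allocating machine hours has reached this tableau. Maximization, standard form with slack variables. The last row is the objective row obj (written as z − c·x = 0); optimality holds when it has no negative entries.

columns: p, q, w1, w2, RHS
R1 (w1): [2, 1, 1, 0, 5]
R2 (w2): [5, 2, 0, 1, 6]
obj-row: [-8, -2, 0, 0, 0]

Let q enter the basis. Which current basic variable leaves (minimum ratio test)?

w2

Column q entries and ratios — w1: 5/1 = 5; w2: 6/2 = 3.
Smallest ratio is 3 in the row of w2, so w2 leaves.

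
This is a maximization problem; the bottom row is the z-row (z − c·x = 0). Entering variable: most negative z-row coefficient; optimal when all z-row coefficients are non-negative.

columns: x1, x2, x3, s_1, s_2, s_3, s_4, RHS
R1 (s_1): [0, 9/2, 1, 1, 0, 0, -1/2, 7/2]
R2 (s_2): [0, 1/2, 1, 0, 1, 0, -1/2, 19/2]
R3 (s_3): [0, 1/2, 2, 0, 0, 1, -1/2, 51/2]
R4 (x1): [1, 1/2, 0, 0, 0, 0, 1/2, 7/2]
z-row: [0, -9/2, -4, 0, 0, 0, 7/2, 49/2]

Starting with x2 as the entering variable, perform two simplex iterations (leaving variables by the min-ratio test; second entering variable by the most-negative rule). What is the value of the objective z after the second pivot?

Ratio test on column x2 — row 1: (7/2)/(9/2) = 7/9; row 2: (19/2)/(1/2) = 19; row 3: (51/2)/(1/2) = 51; row 4: (7/2)/(1/2) = 7. Minimum is 7/9 at row 1 (s_1 leaves); pivot element 9/2.
Pivot on row 1; the z-row RHS becomes 49/2 − (-9/2)·(7/9) = 28.
Next entering variable (most negative z-row entry -3): x3.
Ratio test on column x3 — row 1: (7/9)/(2/9) = 7/2; row 2: (82/9)/(8/9) = 41/4; row 3: (226/9)/(17/9) = 226/17; row 4: entry -1/9 ≤ 0. Minimum is 7/2 at row 1 (x2 leaves); pivot element 2/9.
After the second pivot the z-row RHS is 28 − (-3)·(7/2) = 77/2.

77/2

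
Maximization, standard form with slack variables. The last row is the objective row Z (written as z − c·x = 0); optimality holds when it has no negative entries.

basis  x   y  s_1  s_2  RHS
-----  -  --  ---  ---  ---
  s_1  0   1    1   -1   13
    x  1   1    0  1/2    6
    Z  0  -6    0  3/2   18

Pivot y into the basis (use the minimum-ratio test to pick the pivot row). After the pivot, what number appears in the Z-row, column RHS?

54

Ratio test on column y — row 1: 13/1 = 13; row 2: 6/1 = 6. Minimum is 6 at row 2 (x leaves); pivot element 1.
Divide row 2 by 1; eliminate column y from the other rows.
Z-row update in column RHS: 18 − (-6)·6 = 54.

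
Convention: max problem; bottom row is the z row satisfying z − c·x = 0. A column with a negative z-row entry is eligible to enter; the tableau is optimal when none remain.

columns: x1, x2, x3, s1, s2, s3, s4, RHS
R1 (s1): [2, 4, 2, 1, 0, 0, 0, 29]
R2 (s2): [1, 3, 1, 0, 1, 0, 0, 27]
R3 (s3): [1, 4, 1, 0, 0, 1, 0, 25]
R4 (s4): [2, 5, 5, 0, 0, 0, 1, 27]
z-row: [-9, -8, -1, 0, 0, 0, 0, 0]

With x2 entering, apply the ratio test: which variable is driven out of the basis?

s4

Column x2 entries and ratios — s1: 29/4 = 29/4; s2: 27/3 = 9; s3: 25/4 = 25/4; s4: 27/5 = 27/5.
Smallest ratio is 27/5 in the row of s4, so s4 leaves.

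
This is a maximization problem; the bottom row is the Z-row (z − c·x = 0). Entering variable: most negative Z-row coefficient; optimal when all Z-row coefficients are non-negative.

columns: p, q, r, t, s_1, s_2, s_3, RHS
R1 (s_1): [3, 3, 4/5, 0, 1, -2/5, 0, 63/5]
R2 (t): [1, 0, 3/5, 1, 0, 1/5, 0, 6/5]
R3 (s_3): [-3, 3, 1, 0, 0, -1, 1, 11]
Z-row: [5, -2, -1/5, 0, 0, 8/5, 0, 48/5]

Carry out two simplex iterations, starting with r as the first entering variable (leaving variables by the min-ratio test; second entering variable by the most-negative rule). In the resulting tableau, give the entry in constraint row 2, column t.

5/3

Ratio test on column r — row 1: (63/5)/(4/5) = 63/4; row 2: (6/5)/(3/5) = 2; row 3: 11/1 = 11. Minimum is 2 at row 2 (t leaves); pivot element 3/5.
Divide row 2 by 3/5; eliminate column r from the other rows.
Second iteration: most negative Z-row entry is -2 in column q, so q enters.
Ratio test on column q — row 1: 11/3 = 11/3; row 2: entry 0 ≤ 0; row 3: 9/3 = 3. Minimum is 3 at row 3 (s_3 leaves); pivot element 3.
Divide row 3 by 3; eliminate column q from the other rows.
After both pivots, the entry at constraint row 2, column t is 5/3.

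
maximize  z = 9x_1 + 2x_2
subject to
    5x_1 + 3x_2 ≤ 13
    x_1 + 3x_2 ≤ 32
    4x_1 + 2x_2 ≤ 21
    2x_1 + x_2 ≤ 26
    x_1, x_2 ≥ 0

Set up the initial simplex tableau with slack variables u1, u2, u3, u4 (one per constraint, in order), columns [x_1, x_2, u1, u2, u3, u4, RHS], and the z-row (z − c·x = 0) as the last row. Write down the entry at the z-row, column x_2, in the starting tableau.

-2

The z-row carries the negated objective coefficients: the x_2 entry is -2.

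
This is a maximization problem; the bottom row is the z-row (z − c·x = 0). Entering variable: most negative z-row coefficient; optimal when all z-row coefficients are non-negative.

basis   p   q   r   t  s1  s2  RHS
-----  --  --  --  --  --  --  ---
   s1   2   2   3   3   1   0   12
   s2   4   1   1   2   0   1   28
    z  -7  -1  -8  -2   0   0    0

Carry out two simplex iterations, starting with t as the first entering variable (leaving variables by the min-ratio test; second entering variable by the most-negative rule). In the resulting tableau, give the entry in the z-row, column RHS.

32

Ratio test on column t — row 1: 12/3 = 4; row 2: 28/2 = 14. Minimum is 4 at row 1 (s1 leaves); pivot element 3.
Divide row 1 by 3; eliminate column t from the other rows.
Second iteration: most negative z-row entry is -6 in column r, so r enters.
Ratio test on column r — row 1: 4/1 = 4; row 2: entry -1 ≤ 0. Minimum is 4 at row 1 (t leaves); pivot element 1.
Divide row 1 by 1; eliminate column r from the other rows.
After both pivots, the entry at the z-row, column RHS is 32.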